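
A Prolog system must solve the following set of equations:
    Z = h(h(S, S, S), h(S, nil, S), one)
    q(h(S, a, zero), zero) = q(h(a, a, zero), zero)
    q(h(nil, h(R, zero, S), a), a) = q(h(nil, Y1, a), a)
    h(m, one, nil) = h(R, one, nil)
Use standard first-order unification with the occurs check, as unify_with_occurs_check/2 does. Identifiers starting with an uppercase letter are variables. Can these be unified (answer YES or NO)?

YES

Bind Z := h(h(S, S, S), h(S, nil, S), one); no other remaining equation mentions Z.
Decompose q/2: h(S, a, zero) = h(a, a, zero),  zero = zero.
Decompose h/3: S = a,  a = a,  zero = zero.
Bind S := a; substituting into the one remaining equation that mentions S gives: q(h(nil, h(R, zero, a), a), a) = q(h(nil, Y1, a), a). Substituting into the earlier binding gives Z := h(h(a, a, a), h(a, nil, a), one).
Delete trivial equation a = a.
Delete trivial equation zero = zero.
Delete trivial equation zero = zero.
Decompose q/2: h(nil, h(R, zero, a), a) = h(nil, Y1, a),  a = a.
Decompose h/3: nil = nil,  h(R, zero, a) = Y1,  a = a.
Delete trivial equation nil = nil.
Bind Y1 := h(R, zero, a); no other remaining equation mentions Y1.
Delete trivial equation a = a.
Delete trivial equation a = a.
Decompose h/3: m = R,  one = one,  nil = nil.
Bind R := m; no other remaining equation mentions R. Substituting into the earlier binding gives Y1 := h(m, zero, a).
Delete trivial equation one = one.
Delete trivial equation nil = nil.
No equations remain and no clash or occurs-check failure arose, so a unifier exists.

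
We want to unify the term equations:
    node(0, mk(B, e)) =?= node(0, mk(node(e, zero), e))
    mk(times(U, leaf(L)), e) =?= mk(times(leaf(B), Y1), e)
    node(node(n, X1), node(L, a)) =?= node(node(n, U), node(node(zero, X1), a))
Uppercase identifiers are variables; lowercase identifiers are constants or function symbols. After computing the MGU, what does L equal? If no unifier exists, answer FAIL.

Decompose node/2: 0 =?= 0,  mk(B, e) =?= mk(node(e, zero), e).
Delete trivial equation 0 =?= 0.
Decompose mk/2: B =?= node(e, zero),  e =?= e.
Bind B := node(e, zero); substituting into the one remaining equation that mentions B gives: mk(times(U, leaf(L)), e) =?= mk(times(leaf(node(e, zero)), Y1), e).
Delete trivial equation e =?= e.
Decompose mk/2: times(U, leaf(L)) =?= times(leaf(node(e, zero)), Y1),  e =?= e.
Decompose times/2: U =?= leaf(node(e, zero)),  leaf(L) =?= Y1.
Bind U := leaf(node(e, zero)); substituting into the one remaining equation that mentions U gives: node(node(n, X1), node(L, a)) =?= node(node(n, leaf(node(e, zero))), node(node(zero, X1), a)).
Bind Y1 := leaf(L); no other remaining equation mentions Y1.
Delete trivial equation e =?= e.
Decompose node/2: node(n, X1) =?= node(n, leaf(node(e, zero))),  node(L, a) =?= node(node(zero, X1), a).
Decompose node/2: n =?= n,  X1 =?= leaf(node(e, zero)).
Delete trivial equation n =?= n.
Bind X1 := leaf(node(e, zero)); substituting into the remaining equation gives: node(L, a) =?= node(node(zero, leaf(node(e, zero))), a).
Decompose node/2: L =?= node(zero, leaf(node(e, zero))),  a =?= a.
Bind L := node(zero, leaf(node(e, zero))); no other remaining equation mentions L. Substituting into the earlier binding gives Y1 := leaf(node(zero, leaf(node(e, zero)))).
Delete trivial equation a =?= a.
MGU = { B -> node(e, zero), U -> leaf(node(e, zero)), Y1 -> leaf(node(zero, leaf(node(e, zero)))), X1 -> leaf(node(e, zero)), L -> node(zero, leaf(node(e, zero))) }, so L -> node(zero, leaf(node(e, zero))).

node(zero, leaf(node(e, zero)))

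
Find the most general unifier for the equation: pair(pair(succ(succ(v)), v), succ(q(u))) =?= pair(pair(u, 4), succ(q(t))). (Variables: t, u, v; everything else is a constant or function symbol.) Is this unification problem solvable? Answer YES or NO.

YES

Decompose pair/2: pair(succ(succ(v)), v) =?= pair(u, 4),  succ(q(u)) =?= succ(q(t)).
Decompose pair/2: succ(succ(v)) =?= u,  v =?= 4.
Bind u := succ(succ(v)); substituting into the one remaining equation that mentions u gives: succ(q(succ(succ(v)))) =?= succ(q(t)).
Bind v := 4; substituting into the remaining equation gives: succ(q(succ(succ(4)))) =?= succ(q(t)). Substituting into the earlier binding gives u := succ(succ(4)).
Decompose succ/1: q(succ(succ(4))) =?= q(t).
Decompose q/1: succ(succ(4)) =?= t.
Bind t := succ(succ(4)).
No equations remain and no clash or occurs-check failure arose, so a unifier exists.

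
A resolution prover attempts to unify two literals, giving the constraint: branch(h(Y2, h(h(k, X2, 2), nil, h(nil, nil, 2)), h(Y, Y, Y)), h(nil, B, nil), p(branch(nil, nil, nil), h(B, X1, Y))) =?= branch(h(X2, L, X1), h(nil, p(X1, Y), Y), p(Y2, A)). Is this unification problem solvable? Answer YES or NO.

Decompose branch/3: h(Y2, h(h(k, X2, 2), nil, h(nil, nil, 2)), h(Y, Y, Y)) =?= h(X2, L, X1),  h(nil, B, nil) =?= h(nil, p(X1, Y), Y),  p(branch(nil, nil, nil), h(B, X1, Y)) =?= p(Y2, A).
Decompose h/3: Y2 =?= X2,  h(h(k, X2, 2), nil, h(nil, nil, 2)) =?= L,  h(Y, Y, Y) =?= X1.
Bind Y2 := X2; substituting into the one remaining equation that mentions Y2 gives: p(branch(nil, nil, nil), h(B, X1, Y)) =?= p(X2, A).
Bind L := h(h(k, X2, 2), nil, h(nil, nil, 2)); no other remaining equation mentions L.
Bind X1 := h(Y, Y, Y); substituting into the remaining equations gives: h(nil, B, nil) =?= h(nil, p(h(Y, Y, Y), Y), Y),  p(branch(nil, nil, nil), h(B, h(Y, Y, Y), Y)) =?= p(X2, A).
Decompose h/3: nil =?= nil,  B =?= p(h(Y, Y, Y), Y),  nil =?= Y.
Delete trivial equation nil =?= nil.
Bind B := p(h(Y, Y, Y), Y); substituting into the one remaining equation that mentions B gives: p(branch(nil, nil, nil), h(p(h(Y, Y, Y), Y), h(Y, Y, Y), Y)) =?= p(X2, A).
Bind Y := nil; substituting into the remaining equation gives: p(branch(nil, nil, nil), h(p(h(nil, nil, nil), nil), h(nil, nil, nil), nil)) =?= p(X2, A). Substituting into the earlier bindings gives X1 := h(nil, nil, nil), B := p(h(nil, nil, nil), nil).
Decompose p/2: branch(nil, nil, nil) =?= X2,  h(p(h(nil, nil, nil), nil), h(nil, nil, nil), nil) =?= A.
Bind X2 := branch(nil, nil, nil); no other remaining equation mentions X2. Substituting into the earlier bindings gives Y2 := branch(nil, nil, nil), L := h(h(k, branch(nil, nil, nil), 2), nil, h(nil, nil, 2)).
Bind A := h(p(h(nil, nil, nil), nil), h(nil, nil, nil), nil).
No equations remain and no clash or occurs-check failure arose, so a unifier exists.

YES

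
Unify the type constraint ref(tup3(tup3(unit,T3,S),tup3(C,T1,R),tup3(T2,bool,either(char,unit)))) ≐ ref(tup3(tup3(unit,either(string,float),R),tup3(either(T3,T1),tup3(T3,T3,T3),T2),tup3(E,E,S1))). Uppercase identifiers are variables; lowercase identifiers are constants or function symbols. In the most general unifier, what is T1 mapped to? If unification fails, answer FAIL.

tup3(either(string,float),either(string,float),either(string,float))

Decompose ref/1: tup3(tup3(unit,T3,S),tup3(C,T1,R),tup3(T2,bool,either(char,unit))) ≐ tup3(tup3(unit,either(string,float),R),tup3(either(T3,T1),tup3(T3,T3,T3),T2),tup3(E,E,S1)).
Decompose tup3/3: tup3(unit,T3,S) ≐ tup3(unit,either(string,float),R),  tup3(C,T1,R) ≐ tup3(either(T3,T1),tup3(T3,T3,T3),T2),  tup3(T2,bool,either(char,unit)) ≐ tup3(E,E,S1).
Decompose tup3/3: unit ≐ unit,  T3 ≐ either(string,float),  S ≐ R.
Delete trivial equation unit ≐ unit.
Bind T3 := either(string,float); substituting into the one remaining equation that mentions T3 gives: tup3(C,T1,R) ≐ tup3(either(either(string,float),T1),tup3(either(string,float),either(string,float),either(string,float)),T2).
Bind S := R; no other remaining equation mentions S.
Decompose tup3/3: C ≐ either(either(string,float),T1),  T1 ≐ tup3(either(string,float),either(string,float),either(string,float)),  R ≐ T2.
Bind C := either(either(string,float),T1); no other remaining equation mentions C.
Bind T1 := tup3(either(string,float),either(string,float),either(string,float)); no other remaining equation mentions T1. Substituting into the earlier binding gives C := either(either(string,float),tup3(either(string,float),either(string,float),either(string,float))).
Bind R := T2; no other remaining equation mentions R. Substituting into the earlier binding gives S := T2.
Decompose tup3/3: T2 ≐ E,  bool ≐ E,  either(char,unit) ≐ S1.
Bind T2 := E; no other remaining equation mentions T2. Substituting into the earlier bindings gives S := E, R := E.
Bind E := bool; no other remaining equation mentions E. Substituting into the earlier bindings gives S := bool, R := bool, T2 := bool.
Bind S1 := either(char,unit).
MGU = { T3 ↦ either(string,float), S ↦ bool, C ↦ either(either(string,float),tup3(either(string,float),either(string,float),either(string,float))), T1 ↦ tup3(either(string,float),either(string,float),either(string,float)), R ↦ bool, T2 ↦ bool, E ↦ bool, S1 ↦ either(char,unit) }, so T1 ↦ tup3(either(string,float),either(string,float),either(string,float)).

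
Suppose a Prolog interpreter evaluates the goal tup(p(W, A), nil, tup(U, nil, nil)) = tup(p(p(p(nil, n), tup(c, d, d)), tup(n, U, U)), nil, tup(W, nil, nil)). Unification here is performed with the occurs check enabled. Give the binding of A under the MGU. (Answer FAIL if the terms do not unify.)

tup(n, p(p(nil, n), tup(c, d, d)), p(p(nil, n), tup(c, d, d)))

Decompose tup/3: p(W, A) = p(p(p(nil, n), tup(c, d, d)), tup(n, U, U)),  nil = nil,  tup(U, nil, nil) = tup(W, nil, nil).
Decompose p/2: W = p(p(nil, n), tup(c, d, d)),  A = tup(n, U, U).
Bind W := p(p(nil, n), tup(c, d, d)); substituting into the one remaining equation that mentions W gives: tup(U, nil, nil) = tup(p(p(nil, n), tup(c, d, d)), nil, nil).
Bind A := tup(n, U, U); no other remaining equation mentions A.
Delete trivial equation nil = nil.
Decompose tup/3: U = p(p(nil, n), tup(c, d, d)),  nil = nil,  nil = nil.
Bind U := p(p(nil, n), tup(c, d, d)); no other remaining equation mentions U. Substituting into the earlier binding gives A := tup(n, p(p(nil, n), tup(c, d, d)), p(p(nil, n), tup(c, d, d))).
Delete trivial equation nil = nil.
Delete trivial equation nil = nil.
MGU = { W = p(p(nil, n), tup(c, d, d)), A = tup(n, p(p(nil, n), tup(c, d, d)), p(p(nil, n), tup(c, d, d))), U = p(p(nil, n), tup(c, d, d)) }, so A = tup(n, p(p(nil, n), tup(c, d, d)), p(p(nil, n), tup(c, d, d))).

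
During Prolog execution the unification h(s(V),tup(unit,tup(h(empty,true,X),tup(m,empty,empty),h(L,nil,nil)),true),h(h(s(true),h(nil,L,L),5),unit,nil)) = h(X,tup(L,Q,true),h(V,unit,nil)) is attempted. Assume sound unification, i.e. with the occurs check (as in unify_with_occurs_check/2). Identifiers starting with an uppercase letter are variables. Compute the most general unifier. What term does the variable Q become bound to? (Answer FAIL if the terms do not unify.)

tup(h(empty,true,s(h(s(true),h(nil,unit,unit),5))),tup(m,empty,empty),h(unit,nil,nil))

Decompose h/3: s(V) = X,  tup(unit,tup(h(empty,true,X),tup(m,empty,empty),h(L,nil,nil)),true) = tup(L,Q,true),  h(h(s(true),h(nil,L,L),5),unit,nil) = h(V,unit,nil).
Bind X := s(V); substituting into the one remaining equation that mentions X gives: tup(unit,tup(h(empty,true,s(V)),tup(m,empty,empty),h(L,nil,nil)),true) = tup(L,Q,true).
Decompose tup/3: unit = L,  tup(h(empty,true,s(V)),tup(m,empty,empty),h(L,nil,nil)) = Q,  true = true.
Bind L := unit; substituting into the 2 remaining equations that mention L gives: tup(h(empty,true,s(V)),tup(m,empty,empty),h(unit,nil,nil)) = Q,  h(h(s(true),h(nil,unit,unit),5),unit,nil) = h(V,unit,nil).
Bind Q := tup(h(empty,true,s(V)),tup(m,empty,empty),h(unit,nil,nil)); no other remaining equation mentions Q.
Delete trivial equation true = true.
Decompose h/3: h(s(true),h(nil,unit,unit),5) = V,  unit = unit,  nil = nil.
Bind V := h(s(true),h(nil,unit,unit),5); no other remaining equation mentions V. Substituting into the earlier bindings gives X := s(h(s(true),h(nil,unit,unit),5)), Q := tup(h(empty,true,s(h(s(true),h(nil,unit,unit),5))),tup(m,empty,empty),h(unit,nil,nil)).
Delete trivial equation unit = unit.
Delete trivial equation nil = nil.
MGU = { X -> s(h(s(true),h(nil,unit,unit),5)), L -> unit, Q -> tup(h(empty,true,s(h(s(true),h(nil,unit,unit),5))),tup(m,empty,empty),h(unit,nil,nil)), V -> h(s(true),h(nil,unit,unit),5) }, so Q -> tup(h(empty,true,s(h(s(true),h(nil,unit,unit),5))),tup(m,empty,empty),h(unit,nil,nil)).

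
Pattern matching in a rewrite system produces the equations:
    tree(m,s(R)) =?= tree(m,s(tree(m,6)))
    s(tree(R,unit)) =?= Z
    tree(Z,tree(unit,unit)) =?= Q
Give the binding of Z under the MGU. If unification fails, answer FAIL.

s(tree(tree(m,6),unit))

Decompose tree/2: m =?= m,  s(R) =?= s(tree(m,6)).
Delete trivial equation m =?= m.
Decompose s/1: R =?= tree(m,6).
Bind R := tree(m,6); substituting into the one remaining equation that mentions R gives: s(tree(tree(m,6),unit)) =?= Z.
Bind Z := s(tree(tree(m,6),unit)); substituting into the remaining equation gives: tree(s(tree(tree(m,6),unit)),tree(unit,unit)) =?= Q.
Bind Q := tree(s(tree(tree(m,6),unit)),tree(unit,unit)).
MGU = { R := tree(m,6), Z := s(tree(tree(m,6),unit)), Q := tree(s(tree(tree(m,6),unit)),tree(unit,unit)) }, so Z := s(tree(tree(m,6),unit)).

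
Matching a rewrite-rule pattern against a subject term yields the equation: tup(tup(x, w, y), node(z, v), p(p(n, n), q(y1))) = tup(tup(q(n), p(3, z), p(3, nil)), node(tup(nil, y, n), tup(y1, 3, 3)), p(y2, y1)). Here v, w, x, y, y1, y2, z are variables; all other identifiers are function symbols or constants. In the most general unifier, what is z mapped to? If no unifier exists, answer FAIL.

FAIL

Decompose tup/3: tup(x, w, y) = tup(q(n), p(3, z), p(3, nil)),  node(z, v) = node(tup(nil, y, n), tup(y1, 3, 3)),  p(p(n, n), q(y1)) = p(y2, y1).
Decompose tup/3: x = q(n),  w = p(3, z),  y = p(3, nil).
Bind x := q(n); no other remaining equation mentions x.
Bind w := p(3, z); no other remaining equation mentions w.
Bind y := p(3, nil); substituting into the one remaining equation that mentions y gives: node(z, v) = node(tup(nil, p(3, nil), n), tup(y1, 3, 3)).
Decompose node/2: z = tup(nil, p(3, nil), n),  v = tup(y1, 3, 3).
Bind z := tup(nil, p(3, nil), n); no other remaining equation mentions z. Substituting into the earlier binding gives w := p(3, tup(nil, p(3, nil), n)).
Bind v := tup(y1, 3, 3); no other remaining equation mentions v.
Decompose p/2: p(n, n) = y2,  q(y1) = y1.
Bind y2 := p(n, n); no other remaining equation mentions y2.
Occurs check fails: y1 occurs in q(y1); the equation y1 = q(y1) has no finite solution.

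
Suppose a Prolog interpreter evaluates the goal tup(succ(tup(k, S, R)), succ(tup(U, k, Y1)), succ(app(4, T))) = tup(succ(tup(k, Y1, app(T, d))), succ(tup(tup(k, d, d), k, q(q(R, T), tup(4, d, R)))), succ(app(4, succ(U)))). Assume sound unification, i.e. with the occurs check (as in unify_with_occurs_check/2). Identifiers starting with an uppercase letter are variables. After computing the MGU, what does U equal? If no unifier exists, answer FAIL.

Decompose tup/3: succ(tup(k, S, R)) = succ(tup(k, Y1, app(T, d))),  succ(tup(U, k, Y1)) = succ(tup(tup(k, d, d), k, q(q(R, T), tup(4, d, R)))),  succ(app(4, T)) = succ(app(4, succ(U))).
Decompose succ/1: tup(k, S, R) = tup(k, Y1, app(T, d)).
Decompose tup/3: k = k,  S = Y1,  R = app(T, d).
Delete trivial equation k = k.
Bind S := Y1; no other remaining equation mentions S.
Bind R := app(T, d); substituting into the one remaining equation that mentions R gives: succ(tup(U, k, Y1)) = succ(tup(tup(k, d, d), k, q(q(app(T, d), T), tup(4, d, app(T, d))))).
Decompose succ/1: tup(U, k, Y1) = tup(tup(k, d, d), k, q(q(app(T, d), T), tup(4, d, app(T, d)))).
Decompose tup/3: U = tup(k, d, d),  k = k,  Y1 = q(q(app(T, d), T), tup(4, d, app(T, d))).
Bind U := tup(k, d, d); substituting into the one remaining equation that mentions U gives: succ(app(4, T)) = succ(app(4, succ(tup(k, d, d)))).
Delete trivial equation k = k.
Bind Y1 := q(q(app(T, d), T), tup(4, d, app(T, d))); no other remaining equation mentions Y1. Substituting into the earlier binding gives S := q(q(app(T, d), T), tup(4, d, app(T, d))).
Decompose succ/1: app(4, T) = app(4, succ(tup(k, d, d))).
Decompose app/2: 4 = 4,  T = succ(tup(k, d, d)).
Delete trivial equation 4 = 4.
Bind T := succ(tup(k, d, d)). Substituting into the earlier bindings gives S := q(q(app(succ(tup(k, d, d)), d), succ(tup(k, d, d))), tup(4, d, app(succ(tup(k, d, d)), d))), R := app(succ(tup(k, d, d)), d), Y1 := q(q(app(succ(tup(k, d, d)), d), succ(tup(k, d, d))), tup(4, d, app(succ(tup(k, d, d)), d))).
MGU = { S = q(q(app(succ(tup(k, d, d)), d), succ(tup(k, d, d))), tup(4, d, app(succ(tup(k, d, d)), d))), R = app(succ(tup(k, d, d)), d), U = tup(k, d, d), Y1 = q(q(app(succ(tup(k, d, d)), d), succ(tup(k, d, d))), tup(4, d, app(succ(tup(k, d, d)), d))), T = succ(tup(k, d, d)) }, so U = tup(k, d, d).

tup(k, d, d)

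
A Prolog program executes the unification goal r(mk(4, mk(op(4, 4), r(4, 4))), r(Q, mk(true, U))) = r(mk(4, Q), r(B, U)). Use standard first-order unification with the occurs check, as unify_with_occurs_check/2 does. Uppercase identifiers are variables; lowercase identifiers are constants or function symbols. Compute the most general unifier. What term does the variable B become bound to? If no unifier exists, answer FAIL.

Decompose r/2: mk(4, mk(op(4, 4), r(4, 4))) = mk(4, Q),  r(Q, mk(true, U)) = r(B, U).
Decompose mk/2: 4 = 4,  mk(op(4, 4), r(4, 4)) = Q.
Delete trivial equation 4 = 4.
Bind Q := mk(op(4, 4), r(4, 4)); substituting into the remaining equation gives: r(mk(op(4, 4), r(4, 4)), mk(true, U)) = r(B, U).
Decompose r/2: mk(op(4, 4), r(4, 4)) = B,  mk(true, U) = U.
Bind B := mk(op(4, 4), r(4, 4)); no other remaining equation mentions B.
Occurs check fails: U occurs in mk(true, U); the equation U = mk(true, U) has no finite solution.

FAIL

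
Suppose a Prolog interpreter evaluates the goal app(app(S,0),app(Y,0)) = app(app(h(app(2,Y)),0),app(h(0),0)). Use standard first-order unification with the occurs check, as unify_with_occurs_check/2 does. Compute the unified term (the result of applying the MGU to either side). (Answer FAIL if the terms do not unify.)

app(app(h(app(2,h(0))),0),app(h(0),0))

Decompose app/2: app(S,0) = app(h(app(2,Y)),0),  app(Y,0) = app(h(0),0).
Decompose app/2: S = h(app(2,Y)),  0 = 0.
Bind S := h(app(2,Y)); no other remaining equation mentions S.
Delete trivial equation 0 = 0.
Decompose app/2: Y = h(0),  0 = 0.
Bind Y := h(0); no other remaining equation mentions Y. Substituting into the earlier binding gives S := h(app(2,h(0))).
Delete trivial equation 0 = 0.
Applying the MGU to either side gives app(app(h(app(2,h(0))),0),app(h(0),0)).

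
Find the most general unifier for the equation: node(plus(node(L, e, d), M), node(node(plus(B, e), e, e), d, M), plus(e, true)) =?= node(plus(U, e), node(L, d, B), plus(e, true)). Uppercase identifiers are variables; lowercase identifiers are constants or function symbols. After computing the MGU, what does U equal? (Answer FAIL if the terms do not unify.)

node(node(plus(e, e), e, e), e, d)

Decompose node/3: plus(node(L, e, d), M) =?= plus(U, e),  node(node(plus(B, e), e, e), d, M) =?= node(L, d, B),  plus(e, true) =?= plus(e, true).
Decompose plus/2: node(L, e, d) =?= U,  M =?= e.
Bind U := node(L, e, d); no other remaining equation mentions U.
Bind M := e; substituting into the one remaining equation that mentions M gives: node(node(plus(B, e), e, e), d, e) =?= node(L, d, B).
Decompose node/3: node(plus(B, e), e, e) =?= L,  d =?= d,  e =?= B.
Bind L := node(plus(B, e), e, e); no other remaining equation mentions L. Substituting into the earlier binding gives U := node(node(plus(B, e), e, e), e, d).
Delete trivial equation d =?= d.
Bind B := e; no other remaining equation mentions B. Substituting into the earlier bindings gives U := node(node(plus(e, e), e, e), e, d), L := node(plus(e, e), e, e).
Delete trivial equation plus(e, true) =?= plus(e, true).
MGU = { U := node(node(plus(e, e), e, e), e, d), M := e, L := node(plus(e, e), e, e), B := e }, so U := node(node(plus(e, e), e, e), e, d).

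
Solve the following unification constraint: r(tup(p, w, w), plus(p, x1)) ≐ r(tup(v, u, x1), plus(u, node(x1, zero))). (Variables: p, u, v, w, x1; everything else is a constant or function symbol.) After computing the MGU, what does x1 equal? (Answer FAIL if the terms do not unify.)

Decompose r/2: tup(p, w, w) ≐ tup(v, u, x1),  plus(p, x1) ≐ plus(u, node(x1, zero)).
Decompose tup/3: p ≐ v,  w ≐ u,  w ≐ x1.
Bind p := v; substituting into the one remaining equation that mentions p gives: plus(v, x1) ≐ plus(u, node(x1, zero)).
Bind w := u; substituting into the one remaining equation that mentions w gives: u ≐ x1.
Bind u := x1; substituting into the remaining equation gives: plus(v, x1) ≐ plus(x1, node(x1, zero)). Substituting into the earlier binding gives w := x1.
Decompose plus/2: v ≐ x1,  x1 ≐ node(x1, zero).
Bind v := x1; no other remaining equation mentions v. Substituting into the earlier binding gives p := x1.
Occurs check fails: x1 occurs in node(x1, zero); the equation x1 ≐ node(x1, zero) has no finite solution.

FAIL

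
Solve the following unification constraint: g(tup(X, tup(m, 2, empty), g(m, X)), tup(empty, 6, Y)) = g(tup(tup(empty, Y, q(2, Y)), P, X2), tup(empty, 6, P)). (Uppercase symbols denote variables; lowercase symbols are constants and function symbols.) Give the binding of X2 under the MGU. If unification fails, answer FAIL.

g(m, tup(empty, tup(m, 2, empty), q(2, tup(m, 2, empty))))

Decompose g/2: tup(X, tup(m, 2, empty), g(m, X)) = tup(tup(empty, Y, q(2, Y)), P, X2),  tup(empty, 6, Y) = tup(empty, 6, P).
Decompose tup/3: X = tup(empty, Y, q(2, Y)),  tup(m, 2, empty) = P,  g(m, X) = X2.
Bind X := tup(empty, Y, q(2, Y)); substituting into the one remaining equation that mentions X gives: g(m, tup(empty, Y, q(2, Y))) = X2.
Bind P := tup(m, 2, empty); substituting into the one remaining equation that mentions P gives: tup(empty, 6, Y) = tup(empty, 6, tup(m, 2, empty)).
Bind X2 := g(m, tup(empty, Y, q(2, Y))); no other remaining equation mentions X2.
Decompose tup/3: empty = empty,  6 = 6,  Y = tup(m, 2, empty).
Delete trivial equation empty = empty.
Delete trivial equation 6 = 6.
Bind Y := tup(m, 2, empty). Substituting into the earlier bindings gives X := tup(empty, tup(m, 2, empty), q(2, tup(m, 2, empty))), X2 := g(m, tup(empty, tup(m, 2, empty), q(2, tup(m, 2, empty)))).
MGU = { X ↦ tup(empty, tup(m, 2, empty), q(2, tup(m, 2, empty))), P ↦ tup(m, 2, empty), X2 ↦ g(m, tup(empty, tup(m, 2, empty), q(2, tup(m, 2, empty)))), Y ↦ tup(m, 2, empty) }, so X2 ↦ g(m, tup(empty, tup(m, 2, empty), q(2, tup(m, 2, empty)))).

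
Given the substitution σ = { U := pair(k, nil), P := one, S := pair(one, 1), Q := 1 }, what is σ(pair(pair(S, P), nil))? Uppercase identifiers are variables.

pair(pair(pair(one, 1), one), nil)

Replace each occurrence of P with one.
Replace each occurrence of S with pair(one, 1).
Result: pair(pair(pair(one, 1), one), nil).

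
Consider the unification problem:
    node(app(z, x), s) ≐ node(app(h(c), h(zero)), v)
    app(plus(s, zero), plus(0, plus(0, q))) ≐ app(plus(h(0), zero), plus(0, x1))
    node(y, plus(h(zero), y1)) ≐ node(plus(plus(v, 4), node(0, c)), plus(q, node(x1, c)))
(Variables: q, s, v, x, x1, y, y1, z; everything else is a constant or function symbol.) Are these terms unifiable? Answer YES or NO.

YES

Decompose node/2: app(z, x) ≐ app(h(c), h(zero)),  s ≐ v.
Decompose app/2: z ≐ h(c),  x ≐ h(zero).
Bind z := h(c); no other remaining equation mentions z.
Bind x := h(zero); no other remaining equation mentions x.
Bind s := v; substituting into the one remaining equation that mentions s gives: app(plus(v, zero), plus(0, plus(0, q))) ≐ app(plus(h(0), zero), plus(0, x1)).
Decompose app/2: plus(v, zero) ≐ plus(h(0), zero),  plus(0, plus(0, q)) ≐ plus(0, x1).
Decompose plus/2: v ≐ h(0),  zero ≐ zero.
Bind v := h(0); substituting into the one remaining equation that mentions v gives: node(y, plus(h(zero), y1)) ≐ node(plus(plus(h(0), 4), node(0, c)), plus(q, node(x1, c))). Substituting into the earlier binding gives s := h(0).
Delete trivial equation zero ≐ zero.
Decompose plus/2: 0 ≐ 0,  plus(0, q) ≐ x1.
Delete trivial equation 0 ≐ 0.
Bind x1 := plus(0, q); substituting into the remaining equation gives: node(y, plus(h(zero), y1)) ≐ node(plus(plus(h(0), 4), node(0, c)), plus(q, node(plus(0, q), c))).
Decompose node/2: y ≐ plus(plus(h(0), 4), node(0, c)),  plus(h(zero), y1) ≐ plus(q, node(plus(0, q), c)).
Bind y := plus(plus(h(0), 4), node(0, c)); no other remaining equation mentions y.
Decompose plus/2: h(zero) ≐ q,  y1 ≐ node(plus(0, q), c).
Bind q := h(zero); substituting into the remaining equation gives: y1 ≐ node(plus(0, h(zero)), c). Substituting into the earlier binding gives x1 := plus(0, h(zero)).
Bind y1 := node(plus(0, h(zero)), c).
No equations remain and no clash or occurs-check failure arose, so a unifier exists.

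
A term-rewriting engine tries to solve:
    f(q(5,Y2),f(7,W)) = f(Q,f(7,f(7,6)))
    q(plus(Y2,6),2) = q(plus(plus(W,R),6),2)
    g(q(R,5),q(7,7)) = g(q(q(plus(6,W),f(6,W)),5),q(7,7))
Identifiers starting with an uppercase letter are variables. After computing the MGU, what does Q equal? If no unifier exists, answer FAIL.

q(5,plus(f(7,6),q(plus(6,f(7,6)),f(6,f(7,6)))))

Decompose f/2: q(5,Y2) = Q,  f(7,W) = f(7,f(7,6)).
Bind Q := q(5,Y2); no other remaining equation mentions Q.
Decompose f/2: 7 = 7,  W = f(7,6).
Delete trivial equation 7 = 7.
Bind W := f(7,6); substituting into the remaining equations gives: q(plus(Y2,6),2) = q(plus(plus(f(7,6),R),6),2),  g(q(R,5),q(7,7)) = g(q(q(plus(6,f(7,6)),f(6,f(7,6))),5),q(7,7)).
Decompose q/2: plus(Y2,6) = plus(plus(f(7,6),R),6),  2 = 2.
Decompose plus/2: Y2 = plus(f(7,6),R),  6 = 6.
Bind Y2 := plus(f(7,6),R); no other remaining equation mentions Y2. Substituting into the earlier binding gives Q := q(5,plus(f(7,6),R)).
Delete trivial equation 6 = 6.
Delete trivial equation 2 = 2.
Decompose g/2: q(R,5) = q(q(plus(6,f(7,6)),f(6,f(7,6))),5),  q(7,7) = q(7,7).
Decompose q/2: R = q(plus(6,f(7,6)),f(6,f(7,6))),  5 = 5.
Bind R := q(plus(6,f(7,6)),f(6,f(7,6))); no other remaining equation mentions R. Substituting into the earlier bindings gives Q := q(5,plus(f(7,6),q(plus(6,f(7,6)),f(6,f(7,6))))), Y2 := plus(f(7,6),q(plus(6,f(7,6)),f(6,f(7,6)))).
Delete trivial equation 5 = 5.
Delete trivial equation q(7,7) = q(7,7).
MGU = { Q ↦ q(5,plus(f(7,6),q(plus(6,f(7,6)),f(6,f(7,6))))), W ↦ f(7,6), Y2 ↦ plus(f(7,6),q(plus(6,f(7,6)),f(6,f(7,6)))), R ↦ q(plus(6,f(7,6)),f(6,f(7,6))) }, so Q ↦ q(5,plus(f(7,6),q(plus(6,f(7,6)),f(6,f(7,6))))).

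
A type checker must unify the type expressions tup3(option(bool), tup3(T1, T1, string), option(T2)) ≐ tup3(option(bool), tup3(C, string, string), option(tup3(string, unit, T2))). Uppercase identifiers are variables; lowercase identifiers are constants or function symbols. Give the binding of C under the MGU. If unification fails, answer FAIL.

FAIL

Decompose tup3/3: option(bool) ≐ option(bool),  tup3(T1, T1, string) ≐ tup3(C, string, string),  option(T2) ≐ option(tup3(string, unit, T2)).
Delete trivial equation option(bool) ≐ option(bool).
Decompose tup3/3: T1 ≐ C,  T1 ≐ string,  string ≐ string.
Bind T1 := C; substituting into the one remaining equation that mentions T1 gives: C ≐ string.
Bind C := string; no other remaining equation mentions C. Substituting into the earlier binding gives T1 := string.
Delete trivial equation string ≐ string.
Decompose option/1: T2 ≐ tup3(string, unit, T2).
Occurs check fails: T2 occurs in tup3(string, unit, T2); the equation T2 ≐ tup3(string, unit, T2) has no finite solution.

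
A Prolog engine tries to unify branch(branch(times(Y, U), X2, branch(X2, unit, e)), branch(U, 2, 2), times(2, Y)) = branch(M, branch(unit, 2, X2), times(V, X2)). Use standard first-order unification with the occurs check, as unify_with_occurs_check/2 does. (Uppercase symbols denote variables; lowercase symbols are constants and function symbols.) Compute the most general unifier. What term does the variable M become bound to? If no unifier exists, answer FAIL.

Decompose branch/3: branch(times(Y, U), X2, branch(X2, unit, e)) = M,  branch(U, 2, 2) = branch(unit, 2, X2),  times(2, Y) = times(V, X2).
Bind M := branch(times(Y, U), X2, branch(X2, unit, e)); no other remaining equation mentions M.
Decompose branch/3: U = unit,  2 = 2,  2 = X2.
Bind U := unit; no other remaining equation mentions U. Substituting into the earlier binding gives M := branch(times(Y, unit), X2, branch(X2, unit, e)).
Delete trivial equation 2 = 2.
Bind X2 := 2; substituting into the remaining equation gives: times(2, Y) = times(V, 2). Substituting into the earlier binding gives M := branch(times(Y, unit), 2, branch(2, unit, e)).
Decompose times/2: 2 = V,  Y = 2.
Bind V := 2; no other remaining equation mentions V.
Bind Y := 2. Substituting into the earlier binding gives M := branch(times(2, unit), 2, branch(2, unit, e)).
MGU = { M ↦ branch(times(2, unit), 2, branch(2, unit, e)), U ↦ unit, X2 ↦ 2, V ↦ 2, Y ↦ 2 }, so M ↦ branch(times(2, unit), 2, branch(2, unit, e)).

branch(times(2, unit), 2, branch(2, unit, e))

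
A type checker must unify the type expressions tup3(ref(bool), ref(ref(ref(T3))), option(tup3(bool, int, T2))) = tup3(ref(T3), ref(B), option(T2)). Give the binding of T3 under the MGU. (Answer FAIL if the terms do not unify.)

Decompose tup3/3: ref(bool) = ref(T3),  ref(ref(ref(T3))) = ref(B),  option(tup3(bool, int, T2)) = option(T2).
Decompose ref/1: bool = T3.
Bind T3 := bool; substituting into the one remaining equation that mentions T3 gives: ref(ref(ref(bool))) = ref(B).
Decompose ref/1: ref(ref(bool)) = B.
Bind B := ref(ref(bool)); no other remaining equation mentions B.
Decompose option/1: tup3(bool, int, T2) = T2.
Occurs check fails: T2 occurs in tup3(bool, int, T2); the equation T2 = tup3(bool, int, T2) has no finite solution.

FAIL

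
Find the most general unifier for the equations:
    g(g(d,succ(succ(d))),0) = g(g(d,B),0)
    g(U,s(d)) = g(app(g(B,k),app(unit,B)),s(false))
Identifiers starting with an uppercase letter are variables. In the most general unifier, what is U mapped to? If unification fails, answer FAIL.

Decompose g/2: g(d,succ(succ(d))) = g(d,B),  0 = 0.
Decompose g/2: d = d,  succ(succ(d)) = B.
Delete trivial equation d = d.
Bind B := succ(succ(d)); substituting into the one remaining equation that mentions B gives: g(U,s(d)) = g(app(g(succ(succ(d)),k),app(unit,succ(succ(d)))),s(false)).
Delete trivial equation 0 = 0.
Decompose g/2: U = app(g(succ(succ(d)),k),app(unit,succ(succ(d)))),  s(d) = s(false).
Bind U := app(g(succ(succ(d)),k),app(unit,succ(succ(d)))); no other remaining equation mentions U.
Decompose s/1: d = false.
Clash: constants d and false differ; no unifier exists.

FAIL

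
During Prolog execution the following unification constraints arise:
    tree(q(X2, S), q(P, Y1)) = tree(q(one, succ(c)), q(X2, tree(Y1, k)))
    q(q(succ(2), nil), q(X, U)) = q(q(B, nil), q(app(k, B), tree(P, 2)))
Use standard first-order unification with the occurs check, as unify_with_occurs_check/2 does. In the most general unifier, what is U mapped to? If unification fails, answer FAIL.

Decompose tree/2: q(X2, S) = q(one, succ(c)),  q(P, Y1) = q(X2, tree(Y1, k)).
Decompose q/2: X2 = one,  S = succ(c).
Bind X2 := one; substituting into the one remaining equation that mentions X2 gives: q(P, Y1) = q(one, tree(Y1, k)).
Bind S := succ(c); no other remaining equation mentions S.
Decompose q/2: P = one,  Y1 = tree(Y1, k).
Bind P := one; substituting into the one remaining equation that mentions P gives: q(q(succ(2), nil), q(X, U)) = q(q(B, nil), q(app(k, B), tree(one, 2))).
Occurs check fails: Y1 occurs in tree(Y1, k); the equation Y1 = tree(Y1, k) has no finite solution.

FAIL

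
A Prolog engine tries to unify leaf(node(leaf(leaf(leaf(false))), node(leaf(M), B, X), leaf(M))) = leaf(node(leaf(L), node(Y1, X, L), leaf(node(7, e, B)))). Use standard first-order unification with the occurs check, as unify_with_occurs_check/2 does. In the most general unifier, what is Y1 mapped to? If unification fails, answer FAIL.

leaf(node(7, e, leaf(leaf(false))))

Decompose leaf/1: node(leaf(leaf(leaf(false))), node(leaf(M), B, X), leaf(M)) = node(leaf(L), node(Y1, X, L), leaf(node(7, e, B))).
Decompose node/3: leaf(leaf(leaf(false))) = leaf(L),  node(leaf(M), B, X) = node(Y1, X, L),  leaf(M) = leaf(node(7, e, B)).
Decompose leaf/1: leaf(leaf(false)) = L.
Bind L := leaf(leaf(false)); substituting into the one remaining equation that mentions L gives: node(leaf(M), B, X) = node(Y1, X, leaf(leaf(false))).
Decompose node/3: leaf(M) = Y1,  B = X,  X = leaf(leaf(false)).
Bind Y1 := leaf(M); no other remaining equation mentions Y1.
Bind B := X; substituting into the one remaining equation that mentions B gives: leaf(M) = leaf(node(7, e, X)).
Bind X := leaf(leaf(false)); substituting into the remaining equation gives: leaf(M) = leaf(node(7, e, leaf(leaf(false)))). Substituting into the earlier binding gives B := leaf(leaf(false)).
Decompose leaf/1: M = node(7, e, leaf(leaf(false))).
Bind M := node(7, e, leaf(leaf(false))). Substituting into the earlier binding gives Y1 := leaf(node(7, e, leaf(leaf(false)))).
MGU = { L = leaf(leaf(false)), Y1 = leaf(node(7, e, leaf(leaf(false)))), B = leaf(leaf(false)), X = leaf(leaf(false)), M = node(7, e, leaf(leaf(false))) }, so Y1 = leaf(node(7, e, leaf(leaf(false)))).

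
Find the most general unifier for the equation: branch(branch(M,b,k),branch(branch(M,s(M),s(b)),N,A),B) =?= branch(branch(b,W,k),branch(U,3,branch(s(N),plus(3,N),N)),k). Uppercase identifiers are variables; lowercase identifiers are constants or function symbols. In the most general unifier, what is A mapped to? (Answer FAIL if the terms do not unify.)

branch(s(3),plus(3,3),3)

Decompose branch/3: branch(M,b,k) =?= branch(b,W,k),  branch(branch(M,s(M),s(b)),N,A) =?= branch(U,3,branch(s(N),plus(3,N),N)),  B =?= k.
Decompose branch/3: M =?= b,  b =?= W,  k =?= k.
Bind M := b; substituting into the one remaining equation that mentions M gives: branch(branch(b,s(b),s(b)),N,A) =?= branch(U,3,branch(s(N),plus(3,N),N)).
Bind W := b; no other remaining equation mentions W.
Delete trivial equation k =?= k.
Decompose branch/3: branch(b,s(b),s(b)) =?= U,  N =?= 3,  A =?= branch(s(N),plus(3,N),N).
Bind U := branch(b,s(b),s(b)); no other remaining equation mentions U.
Bind N := 3; substituting into the one remaining equation that mentions N gives: A =?= branch(s(3),plus(3,3),3).
Bind A := branch(s(3),plus(3,3),3); no other remaining equation mentions A.
Bind B := k.
MGU = { M -> b, W -> b, U -> branch(b,s(b),s(b)), N -> 3, A -> branch(s(3),plus(3,3),3), B -> k }, so A -> branch(s(3),plus(3,3),3).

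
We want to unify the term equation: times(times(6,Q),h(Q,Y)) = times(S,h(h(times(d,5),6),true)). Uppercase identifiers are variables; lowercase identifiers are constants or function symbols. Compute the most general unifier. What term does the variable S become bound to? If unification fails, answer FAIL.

times(6,h(times(d,5),6))

Decompose times/2: times(6,Q) = S,  h(Q,Y) = h(h(times(d,5),6),true).
Bind S := times(6,Q); no other remaining equation mentions S.
Decompose h/2: Q = h(times(d,5),6),  Y = true.
Bind Q := h(times(d,5),6); no other remaining equation mentions Q. Substituting into the earlier binding gives S := times(6,h(times(d,5),6)).
Bind Y := true.
MGU = { S := times(6,h(times(d,5),6)), Q := h(times(d,5),6), Y := true }, so S := times(6,h(times(d,5),6)).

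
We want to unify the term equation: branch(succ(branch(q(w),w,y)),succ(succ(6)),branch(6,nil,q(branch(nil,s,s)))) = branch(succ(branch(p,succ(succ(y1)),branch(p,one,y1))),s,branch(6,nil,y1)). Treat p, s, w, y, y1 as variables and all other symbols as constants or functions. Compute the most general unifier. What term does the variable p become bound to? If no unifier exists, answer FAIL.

Decompose branch/3: succ(branch(q(w),w,y)) = succ(branch(p,succ(succ(y1)),branch(p,one,y1))),  succ(succ(6)) = s,  branch(6,nil,q(branch(nil,s,s))) = branch(6,nil,y1).
Decompose succ/1: branch(q(w),w,y) = branch(p,succ(succ(y1)),branch(p,one,y1)).
Decompose branch/3: q(w) = p,  w = succ(succ(y1)),  y = branch(p,one,y1).
Bind p := q(w); substituting into the one remaining equation that mentions p gives: y = branch(q(w),one,y1).
Bind w := succ(succ(y1)); substituting into the one remaining equation that mentions w gives: y = branch(q(succ(succ(y1))),one,y1). Substituting into the earlier binding gives p := q(succ(succ(y1))).
Bind y := branch(q(succ(succ(y1))),one,y1); no other remaining equation mentions y.
Bind s := succ(succ(6)); substituting into the remaining equation gives: branch(6,nil,q(branch(nil,succ(succ(6)),succ(succ(6))))) = branch(6,nil,y1).
Decompose branch/3: 6 = 6,  nil = nil,  q(branch(nil,succ(succ(6)),succ(succ(6)))) = y1.
Delete trivial equation 6 = 6.
Delete trivial equation nil = nil.
Bind y1 := q(branch(nil,succ(succ(6)),succ(succ(6)))). Substituting into the earlier bindings gives p := q(succ(succ(q(branch(nil,succ(succ(6)),succ(succ(6))))))), w := succ(succ(q(branch(nil,succ(succ(6)),succ(succ(6)))))), y := branch(q(succ(succ(q(branch(nil,succ(succ(6)),succ(succ(6))))))),one,q(branch(nil,succ(succ(6)),succ(succ(6))))).
MGU = { p ↦ q(succ(succ(q(branch(nil,succ(succ(6)),succ(succ(6))))))), w ↦ succ(succ(q(branch(nil,succ(succ(6)),succ(succ(6)))))), y ↦ branch(q(succ(succ(q(branch(nil,succ(succ(6)),succ(succ(6))))))),one,q(branch(nil,succ(succ(6)),succ(succ(6))))), s ↦ succ(succ(6)), y1 ↦ q(branch(nil,succ(succ(6)),succ(succ(6)))) }, so p ↦ q(succ(succ(q(branch(nil,succ(succ(6)),succ(succ(6))))))).

q(succ(succ(q(branch(nil,succ(succ(6)),succ(succ(6)))))))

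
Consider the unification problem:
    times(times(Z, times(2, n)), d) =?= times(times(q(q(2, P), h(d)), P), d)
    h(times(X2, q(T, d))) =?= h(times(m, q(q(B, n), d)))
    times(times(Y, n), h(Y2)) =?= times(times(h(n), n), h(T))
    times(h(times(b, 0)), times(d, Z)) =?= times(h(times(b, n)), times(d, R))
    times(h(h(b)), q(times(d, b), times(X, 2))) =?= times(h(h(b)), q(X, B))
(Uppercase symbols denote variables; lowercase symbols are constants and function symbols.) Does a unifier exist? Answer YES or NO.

Decompose times/2: times(Z, times(2, n)) =?= times(q(q(2, P), h(d)), P),  d =?= d.
Decompose times/2: Z =?= q(q(2, P), h(d)),  times(2, n) =?= P.
Bind Z := q(q(2, P), h(d)); substituting into the one remaining equation that mentions Z gives: times(h(times(b, 0)), times(d, q(q(2, P), h(d)))) =?= times(h(times(b, n)), times(d, R)).
Bind P := times(2, n); substituting into the one remaining equation that mentions P gives: times(h(times(b, 0)), times(d, q(q(2, times(2, n)), h(d)))) =?= times(h(times(b, n)), times(d, R)). Substituting into the earlier binding gives Z := q(q(2, times(2, n)), h(d)).
Delete trivial equation d =?= d.
Decompose h/1: times(X2, q(T, d)) =?= times(m, q(q(B, n), d)).
Decompose times/2: X2 =?= m,  q(T, d) =?= q(q(B, n), d).
Bind X2 := m; no other remaining equation mentions X2.
Decompose q/2: T =?= q(B, n),  d =?= d.
Bind T := q(B, n); substituting into the one remaining equation that mentions T gives: times(times(Y, n), h(Y2)) =?= times(times(h(n), n), h(q(B, n))).
Delete trivial equation d =?= d.
Decompose times/2: times(Y, n) =?= times(h(n), n),  h(Y2) =?= h(q(B, n)).
Decompose times/2: Y =?= h(n),  n =?= n.
Bind Y := h(n); no other remaining equation mentions Y.
Delete trivial equation n =?= n.
Decompose h/1: Y2 =?= q(B, n).
Bind Y2 := q(B, n); no other remaining equation mentions Y2.
Decompose times/2: h(times(b, 0)) =?= h(times(b, n)),  times(d, q(q(2, times(2, n)), h(d))) =?= times(d, R).
Decompose h/1: times(b, 0) =?= times(b, n).
Decompose times/2: b =?= b,  0 =?= n.
Delete trivial equation b =?= b.
Clash: constants 0 and n differ; no unifier exists.

NO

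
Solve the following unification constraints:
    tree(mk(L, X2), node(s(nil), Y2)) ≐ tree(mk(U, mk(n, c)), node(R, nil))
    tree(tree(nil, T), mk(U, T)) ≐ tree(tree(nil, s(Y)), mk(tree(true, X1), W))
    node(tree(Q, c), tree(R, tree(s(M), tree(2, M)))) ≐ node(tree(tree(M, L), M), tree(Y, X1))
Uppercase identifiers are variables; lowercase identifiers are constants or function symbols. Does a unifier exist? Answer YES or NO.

YES

Decompose tree/2: mk(L, X2) ≐ mk(U, mk(n, c)),  node(s(nil), Y2) ≐ node(R, nil).
Decompose mk/2: L ≐ U,  X2 ≐ mk(n, c).
Bind L := U; substituting into the one remaining equation that mentions L gives: node(tree(Q, c), tree(R, tree(s(M), tree(2, M)))) ≐ node(tree(tree(M, U), M), tree(Y, X1)).
Bind X2 := mk(n, c); no other remaining equation mentions X2.
Decompose node/2: s(nil) ≐ R,  Y2 ≐ nil.
Bind R := s(nil); substituting into the one remaining equation that mentions R gives: node(tree(Q, c), tree(s(nil), tree(s(M), tree(2, M)))) ≐ node(tree(tree(M, U), M), tree(Y, X1)).
Bind Y2 := nil; no other remaining equation mentions Y2.
Decompose tree/2: tree(nil, T) ≐ tree(nil, s(Y)),  mk(U, T) ≐ mk(tree(true, X1), W).
Decompose tree/2: nil ≐ nil,  T ≐ s(Y).
Delete trivial equation nil ≐ nil.
Bind T := s(Y); substituting into the one remaining equation that mentions T gives: mk(U, s(Y)) ≐ mk(tree(true, X1), W).
Decompose mk/2: U ≐ tree(true, X1),  s(Y) ≐ W.
Bind U := tree(true, X1); substituting into the one remaining equation that mentions U gives: node(tree(Q, c), tree(s(nil), tree(s(M), tree(2, M)))) ≐ node(tree(tree(M, tree(true, X1)), M), tree(Y, X1)). Substituting into the earlier binding gives L := tree(true, X1).
Bind W := s(Y); no other remaining equation mentions W.
Decompose node/2: tree(Q, c) ≐ tree(tree(M, tree(true, X1)), M),  tree(s(nil), tree(s(M), tree(2, M))) ≐ tree(Y, X1).
Decompose tree/2: Q ≐ tree(M, tree(true, X1)),  c ≐ M.
Bind Q := tree(M, tree(true, X1)); no other remaining equation mentions Q.
Bind M := c; substituting into the remaining equation gives: tree(s(nil), tree(s(c), tree(2, c))) ≐ tree(Y, X1). Substituting into the earlier binding gives Q := tree(c, tree(true, X1)).
Decompose tree/2: s(nil) ≐ Y,  tree(s(c), tree(2, c)) ≐ X1.
Bind Y := s(nil); no other remaining equation mentions Y. Substituting into the earlier bindings gives T := s(s(nil)), W := s(s(nil)).
Bind X1 := tree(s(c), tree(2, c)). Substituting into the earlier bindings gives L := tree(true, tree(s(c), tree(2, c))), U := tree(true, tree(s(c), tree(2, c))), Q := tree(c, tree(true, tree(s(c), tree(2, c)))).
No equations remain and no clash or occurs-check failure arose, so a unifier exists.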